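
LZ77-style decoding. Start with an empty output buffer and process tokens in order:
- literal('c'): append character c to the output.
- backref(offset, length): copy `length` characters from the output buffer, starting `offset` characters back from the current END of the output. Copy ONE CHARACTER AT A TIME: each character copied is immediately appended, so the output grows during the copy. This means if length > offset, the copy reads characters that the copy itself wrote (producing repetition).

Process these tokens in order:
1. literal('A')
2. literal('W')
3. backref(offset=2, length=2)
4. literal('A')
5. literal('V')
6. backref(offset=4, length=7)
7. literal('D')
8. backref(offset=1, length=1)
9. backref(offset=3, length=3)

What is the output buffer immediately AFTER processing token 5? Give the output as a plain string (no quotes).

Answer: AWAWAV

Derivation:
Token 1: literal('A'). Output: "A"
Token 2: literal('W'). Output: "AW"
Token 3: backref(off=2, len=2). Copied 'AW' from pos 0. Output: "AWAW"
Token 4: literal('A'). Output: "AWAWA"
Token 5: literal('V'). Output: "AWAWAV"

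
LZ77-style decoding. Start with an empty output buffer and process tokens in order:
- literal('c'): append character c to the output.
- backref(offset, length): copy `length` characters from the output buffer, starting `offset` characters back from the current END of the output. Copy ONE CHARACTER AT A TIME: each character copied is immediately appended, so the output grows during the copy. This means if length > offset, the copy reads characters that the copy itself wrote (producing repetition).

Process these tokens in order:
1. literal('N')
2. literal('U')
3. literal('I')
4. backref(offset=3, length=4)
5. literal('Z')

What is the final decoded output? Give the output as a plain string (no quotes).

Answer: NUINUINZ

Derivation:
Token 1: literal('N'). Output: "N"
Token 2: literal('U'). Output: "NU"
Token 3: literal('I'). Output: "NUI"
Token 4: backref(off=3, len=4) (overlapping!). Copied 'NUIN' from pos 0. Output: "NUINUIN"
Token 5: literal('Z'). Output: "NUINUINZ"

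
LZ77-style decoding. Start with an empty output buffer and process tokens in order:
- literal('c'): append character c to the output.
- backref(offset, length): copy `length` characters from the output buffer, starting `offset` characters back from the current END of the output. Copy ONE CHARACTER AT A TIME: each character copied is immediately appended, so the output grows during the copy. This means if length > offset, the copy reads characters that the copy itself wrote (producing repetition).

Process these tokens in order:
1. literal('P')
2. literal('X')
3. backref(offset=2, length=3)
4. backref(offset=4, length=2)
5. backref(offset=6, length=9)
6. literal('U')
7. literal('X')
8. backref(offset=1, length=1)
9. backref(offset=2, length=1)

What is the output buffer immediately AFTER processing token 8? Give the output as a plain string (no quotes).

Answer: PXPXPXPXPXPXPXPXUXX

Derivation:
Token 1: literal('P'). Output: "P"
Token 2: literal('X'). Output: "PX"
Token 3: backref(off=2, len=3) (overlapping!). Copied 'PXP' from pos 0. Output: "PXPXP"
Token 4: backref(off=4, len=2). Copied 'XP' from pos 1. Output: "PXPXPXP"
Token 5: backref(off=6, len=9) (overlapping!). Copied 'XPXPXPXPX' from pos 1. Output: "PXPXPXPXPXPXPXPX"
Token 6: literal('U'). Output: "PXPXPXPXPXPXPXPXU"
Token 7: literal('X'). Output: "PXPXPXPXPXPXPXPXUX"
Token 8: backref(off=1, len=1). Copied 'X' from pos 17. Output: "PXPXPXPXPXPXPXPXUXX"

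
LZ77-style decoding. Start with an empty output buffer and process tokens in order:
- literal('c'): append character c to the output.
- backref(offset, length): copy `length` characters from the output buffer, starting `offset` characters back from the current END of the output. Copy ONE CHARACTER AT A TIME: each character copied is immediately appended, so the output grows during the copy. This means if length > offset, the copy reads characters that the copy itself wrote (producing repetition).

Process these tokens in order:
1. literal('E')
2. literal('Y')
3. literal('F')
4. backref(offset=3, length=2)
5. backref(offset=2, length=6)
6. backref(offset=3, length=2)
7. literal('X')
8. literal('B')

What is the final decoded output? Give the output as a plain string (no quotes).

Token 1: literal('E'). Output: "E"
Token 2: literal('Y'). Output: "EY"
Token 3: literal('F'). Output: "EYF"
Token 4: backref(off=3, len=2). Copied 'EY' from pos 0. Output: "EYFEY"
Token 5: backref(off=2, len=6) (overlapping!). Copied 'EYEYEY' from pos 3. Output: "EYFEYEYEYEY"
Token 6: backref(off=3, len=2). Copied 'YE' from pos 8. Output: "EYFEYEYEYEYYE"
Token 7: literal('X'). Output: "EYFEYEYEYEYYEX"
Token 8: literal('B'). Output: "EYFEYEYEYEYYEXB"

Answer: EYFEYEYEYEYYEXB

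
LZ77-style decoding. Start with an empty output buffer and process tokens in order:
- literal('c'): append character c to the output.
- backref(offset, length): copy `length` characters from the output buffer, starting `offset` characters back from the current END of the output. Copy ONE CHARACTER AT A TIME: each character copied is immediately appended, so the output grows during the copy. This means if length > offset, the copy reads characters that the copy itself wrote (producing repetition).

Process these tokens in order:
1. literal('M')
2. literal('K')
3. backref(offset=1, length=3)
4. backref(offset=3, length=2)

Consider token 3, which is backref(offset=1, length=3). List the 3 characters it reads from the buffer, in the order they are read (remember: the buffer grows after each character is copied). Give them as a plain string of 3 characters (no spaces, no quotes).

Answer: KKK

Derivation:
Token 1: literal('M'). Output: "M"
Token 2: literal('K'). Output: "MK"
Token 3: backref(off=1, len=3). Buffer before: "MK" (len 2)
  byte 1: read out[1]='K', append. Buffer now: "MKK"
  byte 2: read out[2]='K', append. Buffer now: "MKKK"
  byte 3: read out[3]='K', append. Buffer now: "MKKKK"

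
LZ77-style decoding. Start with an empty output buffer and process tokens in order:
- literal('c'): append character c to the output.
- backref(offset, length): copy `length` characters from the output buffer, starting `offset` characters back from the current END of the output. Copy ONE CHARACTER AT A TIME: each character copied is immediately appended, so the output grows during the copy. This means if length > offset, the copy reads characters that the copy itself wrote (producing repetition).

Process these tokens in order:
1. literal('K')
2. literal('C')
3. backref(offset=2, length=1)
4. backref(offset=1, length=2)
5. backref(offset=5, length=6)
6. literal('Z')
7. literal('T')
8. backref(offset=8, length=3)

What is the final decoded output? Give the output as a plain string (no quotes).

Answer: KCKKKKCKKKKZTKCK

Derivation:
Token 1: literal('K'). Output: "K"
Token 2: literal('C'). Output: "KC"
Token 3: backref(off=2, len=1). Copied 'K' from pos 0. Output: "KCK"
Token 4: backref(off=1, len=2) (overlapping!). Copied 'KK' from pos 2. Output: "KCKKK"
Token 5: backref(off=5, len=6) (overlapping!). Copied 'KCKKKK' from pos 0. Output: "KCKKKKCKKKK"
Token 6: literal('Z'). Output: "KCKKKKCKKKKZ"
Token 7: literal('T'). Output: "KCKKKKCKKKKZT"
Token 8: backref(off=8, len=3). Copied 'KCK' from pos 5. Output: "KCKKKKCKKKKZTKCK"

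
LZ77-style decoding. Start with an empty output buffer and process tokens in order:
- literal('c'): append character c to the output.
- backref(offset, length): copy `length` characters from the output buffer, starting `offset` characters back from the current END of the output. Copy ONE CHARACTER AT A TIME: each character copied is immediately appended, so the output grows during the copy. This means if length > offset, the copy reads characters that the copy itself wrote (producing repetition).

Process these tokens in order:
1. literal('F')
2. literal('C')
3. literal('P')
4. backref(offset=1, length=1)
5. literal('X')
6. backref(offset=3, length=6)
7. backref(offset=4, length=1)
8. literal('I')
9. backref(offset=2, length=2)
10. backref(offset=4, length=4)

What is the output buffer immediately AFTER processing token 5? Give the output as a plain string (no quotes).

Answer: FCPPX

Derivation:
Token 1: literal('F'). Output: "F"
Token 2: literal('C'). Output: "FC"
Token 3: literal('P'). Output: "FCP"
Token 4: backref(off=1, len=1). Copied 'P' from pos 2. Output: "FCPP"
Token 5: literal('X'). Output: "FCPPX"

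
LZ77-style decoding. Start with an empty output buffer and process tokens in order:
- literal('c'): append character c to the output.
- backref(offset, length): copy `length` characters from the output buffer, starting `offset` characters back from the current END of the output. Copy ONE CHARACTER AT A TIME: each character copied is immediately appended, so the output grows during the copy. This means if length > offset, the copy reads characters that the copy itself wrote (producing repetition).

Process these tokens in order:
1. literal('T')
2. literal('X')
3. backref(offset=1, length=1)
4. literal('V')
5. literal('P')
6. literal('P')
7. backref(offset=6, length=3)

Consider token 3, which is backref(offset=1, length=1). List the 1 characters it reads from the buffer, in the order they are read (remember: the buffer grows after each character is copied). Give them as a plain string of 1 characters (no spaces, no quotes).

Answer: X

Derivation:
Token 1: literal('T'). Output: "T"
Token 2: literal('X'). Output: "TX"
Token 3: backref(off=1, len=1). Buffer before: "TX" (len 2)
  byte 1: read out[1]='X', append. Buffer now: "TXX"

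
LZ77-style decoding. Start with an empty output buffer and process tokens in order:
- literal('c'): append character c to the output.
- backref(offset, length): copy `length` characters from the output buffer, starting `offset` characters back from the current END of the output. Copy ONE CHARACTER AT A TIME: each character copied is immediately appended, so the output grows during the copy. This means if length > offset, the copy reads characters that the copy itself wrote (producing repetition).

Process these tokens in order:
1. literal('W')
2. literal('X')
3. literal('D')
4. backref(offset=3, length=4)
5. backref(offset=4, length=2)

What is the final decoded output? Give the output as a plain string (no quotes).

Answer: WXDWXDWWX

Derivation:
Token 1: literal('W'). Output: "W"
Token 2: literal('X'). Output: "WX"
Token 3: literal('D'). Output: "WXD"
Token 4: backref(off=3, len=4) (overlapping!). Copied 'WXDW' from pos 0. Output: "WXDWXDW"
Token 5: backref(off=4, len=2). Copied 'WX' from pos 3. Output: "WXDWXDWWX"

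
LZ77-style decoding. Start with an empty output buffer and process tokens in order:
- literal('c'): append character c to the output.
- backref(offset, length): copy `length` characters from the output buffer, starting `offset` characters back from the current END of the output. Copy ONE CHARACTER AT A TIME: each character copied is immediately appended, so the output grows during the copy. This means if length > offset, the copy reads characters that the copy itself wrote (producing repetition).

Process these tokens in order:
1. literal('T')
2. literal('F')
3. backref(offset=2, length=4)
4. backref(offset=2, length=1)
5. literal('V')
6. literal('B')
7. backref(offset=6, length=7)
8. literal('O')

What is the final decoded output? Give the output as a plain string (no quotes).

Answer: TFTFTFTVBFTFTVBFO

Derivation:
Token 1: literal('T'). Output: "T"
Token 2: literal('F'). Output: "TF"
Token 3: backref(off=2, len=4) (overlapping!). Copied 'TFTF' from pos 0. Output: "TFTFTF"
Token 4: backref(off=2, len=1). Copied 'T' from pos 4. Output: "TFTFTFT"
Token 5: literal('V'). Output: "TFTFTFTV"
Token 6: literal('B'). Output: "TFTFTFTVB"
Token 7: backref(off=6, len=7) (overlapping!). Copied 'FTFTVBF' from pos 3. Output: "TFTFTFTVBFTFTVBF"
Token 8: literal('O'). Output: "TFTFTFTVBFTFTVBFO"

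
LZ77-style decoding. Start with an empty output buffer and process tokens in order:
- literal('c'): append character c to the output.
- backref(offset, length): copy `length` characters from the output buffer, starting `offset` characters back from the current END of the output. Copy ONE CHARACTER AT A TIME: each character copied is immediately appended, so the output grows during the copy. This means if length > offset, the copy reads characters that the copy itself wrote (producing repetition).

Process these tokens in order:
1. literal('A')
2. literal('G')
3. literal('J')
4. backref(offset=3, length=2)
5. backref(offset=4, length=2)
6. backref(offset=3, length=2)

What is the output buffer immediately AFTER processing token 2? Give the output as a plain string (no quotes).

Answer: AG

Derivation:
Token 1: literal('A'). Output: "A"
Token 2: literal('G'). Output: "AG"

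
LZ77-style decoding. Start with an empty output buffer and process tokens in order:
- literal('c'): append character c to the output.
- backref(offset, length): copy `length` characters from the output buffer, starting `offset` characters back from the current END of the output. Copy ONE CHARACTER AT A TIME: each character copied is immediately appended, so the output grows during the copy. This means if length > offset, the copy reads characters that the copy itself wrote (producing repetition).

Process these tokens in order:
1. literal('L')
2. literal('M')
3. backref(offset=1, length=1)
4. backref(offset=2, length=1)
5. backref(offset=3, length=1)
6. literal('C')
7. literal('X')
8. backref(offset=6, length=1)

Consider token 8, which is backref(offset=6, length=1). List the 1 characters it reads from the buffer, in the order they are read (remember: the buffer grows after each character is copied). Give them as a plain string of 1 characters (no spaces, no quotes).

Answer: M

Derivation:
Token 1: literal('L'). Output: "L"
Token 2: literal('M'). Output: "LM"
Token 3: backref(off=1, len=1). Copied 'M' from pos 1. Output: "LMM"
Token 4: backref(off=2, len=1). Copied 'M' from pos 1. Output: "LMMM"
Token 5: backref(off=3, len=1). Copied 'M' from pos 1. Output: "LMMMM"
Token 6: literal('C'). Output: "LMMMMC"
Token 7: literal('X'). Output: "LMMMMCX"
Token 8: backref(off=6, len=1). Buffer before: "LMMMMCX" (len 7)
  byte 1: read out[1]='M', append. Buffer now: "LMMMMCXM"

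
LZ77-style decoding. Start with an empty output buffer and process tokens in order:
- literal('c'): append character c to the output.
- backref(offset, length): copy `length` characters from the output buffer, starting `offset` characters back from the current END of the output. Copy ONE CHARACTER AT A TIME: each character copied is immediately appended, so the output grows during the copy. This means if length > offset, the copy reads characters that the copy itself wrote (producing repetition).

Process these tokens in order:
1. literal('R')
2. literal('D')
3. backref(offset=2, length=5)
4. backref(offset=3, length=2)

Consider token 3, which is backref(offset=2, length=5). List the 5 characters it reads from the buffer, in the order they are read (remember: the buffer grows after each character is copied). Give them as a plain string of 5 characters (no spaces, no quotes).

Answer: RDRDR

Derivation:
Token 1: literal('R'). Output: "R"
Token 2: literal('D'). Output: "RD"
Token 3: backref(off=2, len=5). Buffer before: "RD" (len 2)
  byte 1: read out[0]='R', append. Buffer now: "RDR"
  byte 2: read out[1]='D', append. Buffer now: "RDRD"
  byte 3: read out[2]='R', append. Buffer now: "RDRDR"
  byte 4: read out[3]='D', append. Buffer now: "RDRDRD"
  byte 5: read out[4]='R', append. Buffer now: "RDRDRDR"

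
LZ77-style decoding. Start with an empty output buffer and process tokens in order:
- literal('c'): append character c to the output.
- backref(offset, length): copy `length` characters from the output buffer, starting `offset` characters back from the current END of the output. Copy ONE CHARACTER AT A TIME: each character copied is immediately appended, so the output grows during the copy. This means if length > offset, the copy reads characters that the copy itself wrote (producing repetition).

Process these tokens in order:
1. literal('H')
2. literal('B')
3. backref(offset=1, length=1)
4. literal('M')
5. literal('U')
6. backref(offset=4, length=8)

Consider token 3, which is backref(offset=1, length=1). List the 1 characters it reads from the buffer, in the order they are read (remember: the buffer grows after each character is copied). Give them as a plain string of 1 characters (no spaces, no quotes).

Answer: B

Derivation:
Token 1: literal('H'). Output: "H"
Token 2: literal('B'). Output: "HB"
Token 3: backref(off=1, len=1). Buffer before: "HB" (len 2)
  byte 1: read out[1]='B', append. Buffer now: "HBB"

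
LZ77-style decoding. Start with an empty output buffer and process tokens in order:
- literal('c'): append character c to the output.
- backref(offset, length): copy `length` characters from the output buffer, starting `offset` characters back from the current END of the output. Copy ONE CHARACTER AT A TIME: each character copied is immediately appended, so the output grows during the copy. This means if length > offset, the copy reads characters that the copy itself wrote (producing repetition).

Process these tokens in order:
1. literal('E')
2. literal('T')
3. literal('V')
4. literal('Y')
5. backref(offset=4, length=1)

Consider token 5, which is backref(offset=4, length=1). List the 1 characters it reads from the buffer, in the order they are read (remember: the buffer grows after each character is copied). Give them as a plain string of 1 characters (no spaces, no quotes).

Token 1: literal('E'). Output: "E"
Token 2: literal('T'). Output: "ET"
Token 3: literal('V'). Output: "ETV"
Token 4: literal('Y'). Output: "ETVY"
Token 5: backref(off=4, len=1). Buffer before: "ETVY" (len 4)
  byte 1: read out[0]='E', append. Buffer now: "ETVYE"

Answer: E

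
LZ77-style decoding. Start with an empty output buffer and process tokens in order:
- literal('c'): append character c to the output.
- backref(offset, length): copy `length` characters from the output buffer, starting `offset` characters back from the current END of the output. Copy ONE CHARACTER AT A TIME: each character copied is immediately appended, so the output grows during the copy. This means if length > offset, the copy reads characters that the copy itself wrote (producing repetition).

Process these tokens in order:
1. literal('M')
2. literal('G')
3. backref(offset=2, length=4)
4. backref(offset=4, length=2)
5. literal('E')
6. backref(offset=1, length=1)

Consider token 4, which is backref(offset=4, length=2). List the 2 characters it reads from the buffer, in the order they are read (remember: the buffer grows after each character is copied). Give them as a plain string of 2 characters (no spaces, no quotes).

Answer: MG

Derivation:
Token 1: literal('M'). Output: "M"
Token 2: literal('G'). Output: "MG"
Token 3: backref(off=2, len=4) (overlapping!). Copied 'MGMG' from pos 0. Output: "MGMGMG"
Token 4: backref(off=4, len=2). Buffer before: "MGMGMG" (len 6)
  byte 1: read out[2]='M', append. Buffer now: "MGMGMGM"
  byte 2: read out[3]='G', append. Buffer now: "MGMGMGMG"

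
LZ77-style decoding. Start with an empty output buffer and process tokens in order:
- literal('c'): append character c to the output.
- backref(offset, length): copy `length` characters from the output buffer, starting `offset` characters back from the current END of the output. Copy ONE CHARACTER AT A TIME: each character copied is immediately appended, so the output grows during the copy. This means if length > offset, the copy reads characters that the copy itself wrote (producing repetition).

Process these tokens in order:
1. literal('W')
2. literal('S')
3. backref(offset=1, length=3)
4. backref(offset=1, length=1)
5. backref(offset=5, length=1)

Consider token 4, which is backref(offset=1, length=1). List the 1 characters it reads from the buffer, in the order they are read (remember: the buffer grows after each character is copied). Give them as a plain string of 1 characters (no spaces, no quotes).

Answer: S

Derivation:
Token 1: literal('W'). Output: "W"
Token 2: literal('S'). Output: "WS"
Token 3: backref(off=1, len=3) (overlapping!). Copied 'SSS' from pos 1. Output: "WSSSS"
Token 4: backref(off=1, len=1). Buffer before: "WSSSS" (len 5)
  byte 1: read out[4]='S', append. Buffer now: "WSSSSS"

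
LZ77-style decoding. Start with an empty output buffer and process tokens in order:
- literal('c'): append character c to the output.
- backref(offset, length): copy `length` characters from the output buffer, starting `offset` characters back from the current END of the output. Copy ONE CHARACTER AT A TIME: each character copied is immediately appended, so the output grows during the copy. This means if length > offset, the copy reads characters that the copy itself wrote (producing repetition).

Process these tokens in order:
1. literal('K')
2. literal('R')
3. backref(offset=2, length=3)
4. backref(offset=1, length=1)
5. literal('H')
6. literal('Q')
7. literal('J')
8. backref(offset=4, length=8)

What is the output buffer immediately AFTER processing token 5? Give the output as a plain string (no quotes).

Answer: KRKRKKH

Derivation:
Token 1: literal('K'). Output: "K"
Token 2: literal('R'). Output: "KR"
Token 3: backref(off=2, len=3) (overlapping!). Copied 'KRK' from pos 0. Output: "KRKRK"
Token 4: backref(off=1, len=1). Copied 'K' from pos 4. Output: "KRKRKK"
Token 5: literal('H'). Output: "KRKRKKH"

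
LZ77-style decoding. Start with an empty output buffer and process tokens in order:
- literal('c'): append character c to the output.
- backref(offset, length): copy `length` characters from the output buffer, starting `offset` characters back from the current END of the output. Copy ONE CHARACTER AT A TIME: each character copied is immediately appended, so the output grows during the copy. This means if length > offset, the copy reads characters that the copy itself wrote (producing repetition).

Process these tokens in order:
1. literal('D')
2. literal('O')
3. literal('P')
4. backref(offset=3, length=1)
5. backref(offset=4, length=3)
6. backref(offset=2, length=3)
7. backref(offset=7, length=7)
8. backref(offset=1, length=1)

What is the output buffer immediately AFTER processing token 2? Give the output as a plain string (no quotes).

Answer: DO

Derivation:
Token 1: literal('D'). Output: "D"
Token 2: literal('O'). Output: "DO"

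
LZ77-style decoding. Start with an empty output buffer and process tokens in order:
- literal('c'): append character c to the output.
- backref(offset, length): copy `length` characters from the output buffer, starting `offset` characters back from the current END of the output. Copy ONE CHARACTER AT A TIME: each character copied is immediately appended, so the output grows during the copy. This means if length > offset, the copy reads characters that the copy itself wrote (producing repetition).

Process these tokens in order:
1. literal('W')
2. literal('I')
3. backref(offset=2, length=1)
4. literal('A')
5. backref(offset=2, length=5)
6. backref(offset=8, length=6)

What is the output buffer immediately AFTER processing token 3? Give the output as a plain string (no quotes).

Token 1: literal('W'). Output: "W"
Token 2: literal('I'). Output: "WI"
Token 3: backref(off=2, len=1). Copied 'W' from pos 0. Output: "WIW"

Answer: WIW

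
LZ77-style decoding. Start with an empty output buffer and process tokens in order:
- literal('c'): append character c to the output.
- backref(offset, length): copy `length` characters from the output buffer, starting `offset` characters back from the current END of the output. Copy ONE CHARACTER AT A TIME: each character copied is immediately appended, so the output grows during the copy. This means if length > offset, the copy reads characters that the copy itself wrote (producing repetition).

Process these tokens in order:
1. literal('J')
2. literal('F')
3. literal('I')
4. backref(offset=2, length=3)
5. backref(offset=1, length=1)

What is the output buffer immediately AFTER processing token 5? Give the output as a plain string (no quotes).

Answer: JFIFIFF

Derivation:
Token 1: literal('J'). Output: "J"
Token 2: literal('F'). Output: "JF"
Token 3: literal('I'). Output: "JFI"
Token 4: backref(off=2, len=3) (overlapping!). Copied 'FIF' from pos 1. Output: "JFIFIF"
Token 5: backref(off=1, len=1). Copied 'F' from pos 5. Output: "JFIFIFF"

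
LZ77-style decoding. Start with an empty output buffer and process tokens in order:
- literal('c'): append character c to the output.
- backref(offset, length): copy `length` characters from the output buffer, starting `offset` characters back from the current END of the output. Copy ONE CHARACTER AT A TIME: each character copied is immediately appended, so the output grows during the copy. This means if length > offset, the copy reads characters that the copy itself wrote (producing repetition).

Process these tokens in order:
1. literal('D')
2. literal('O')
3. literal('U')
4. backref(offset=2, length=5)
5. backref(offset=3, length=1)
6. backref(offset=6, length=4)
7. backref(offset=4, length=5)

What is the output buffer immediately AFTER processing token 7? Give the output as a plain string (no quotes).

Answer: DOUOUOUOOOUOUOUOUO

Derivation:
Token 1: literal('D'). Output: "D"
Token 2: literal('O'). Output: "DO"
Token 3: literal('U'). Output: "DOU"
Token 4: backref(off=2, len=5) (overlapping!). Copied 'OUOUO' from pos 1. Output: "DOUOUOUO"
Token 5: backref(off=3, len=1). Copied 'O' from pos 5. Output: "DOUOUOUOO"
Token 6: backref(off=6, len=4). Copied 'OUOU' from pos 3. Output: "DOUOUOUOOOUOU"
Token 7: backref(off=4, len=5) (overlapping!). Copied 'OUOUO' from pos 9. Output: "DOUOUOUOOOUOUOUOUO"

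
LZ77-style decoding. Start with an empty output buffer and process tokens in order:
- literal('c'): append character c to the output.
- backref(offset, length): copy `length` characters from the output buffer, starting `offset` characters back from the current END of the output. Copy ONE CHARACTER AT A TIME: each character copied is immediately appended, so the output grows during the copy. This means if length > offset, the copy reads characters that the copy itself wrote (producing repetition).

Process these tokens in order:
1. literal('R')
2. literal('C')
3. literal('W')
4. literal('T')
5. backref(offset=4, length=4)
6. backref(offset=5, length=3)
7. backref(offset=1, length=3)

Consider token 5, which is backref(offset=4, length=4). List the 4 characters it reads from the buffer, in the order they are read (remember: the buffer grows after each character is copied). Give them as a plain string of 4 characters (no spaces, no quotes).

Token 1: literal('R'). Output: "R"
Token 2: literal('C'). Output: "RC"
Token 3: literal('W'). Output: "RCW"
Token 4: literal('T'). Output: "RCWT"
Token 5: backref(off=4, len=4). Buffer before: "RCWT" (len 4)
  byte 1: read out[0]='R', append. Buffer now: "RCWTR"
  byte 2: read out[1]='C', append. Buffer now: "RCWTRC"
  byte 3: read out[2]='W', append. Buffer now: "RCWTRCW"
  byte 4: read out[3]='T', append. Buffer now: "RCWTRCWT"

Answer: RCWT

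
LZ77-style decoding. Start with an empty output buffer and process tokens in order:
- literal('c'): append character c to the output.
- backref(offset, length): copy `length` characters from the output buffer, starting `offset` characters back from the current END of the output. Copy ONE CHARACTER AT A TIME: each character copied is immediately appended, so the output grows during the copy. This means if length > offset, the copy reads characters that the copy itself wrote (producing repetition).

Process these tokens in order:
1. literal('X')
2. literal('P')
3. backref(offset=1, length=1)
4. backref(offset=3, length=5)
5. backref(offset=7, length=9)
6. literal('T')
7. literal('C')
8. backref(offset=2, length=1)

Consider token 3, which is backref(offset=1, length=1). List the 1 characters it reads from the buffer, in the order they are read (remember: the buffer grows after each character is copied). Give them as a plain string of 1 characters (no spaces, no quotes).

Token 1: literal('X'). Output: "X"
Token 2: literal('P'). Output: "XP"
Token 3: backref(off=1, len=1). Buffer before: "XP" (len 2)
  byte 1: read out[1]='P', append. Buffer now: "XPP"

Answer: P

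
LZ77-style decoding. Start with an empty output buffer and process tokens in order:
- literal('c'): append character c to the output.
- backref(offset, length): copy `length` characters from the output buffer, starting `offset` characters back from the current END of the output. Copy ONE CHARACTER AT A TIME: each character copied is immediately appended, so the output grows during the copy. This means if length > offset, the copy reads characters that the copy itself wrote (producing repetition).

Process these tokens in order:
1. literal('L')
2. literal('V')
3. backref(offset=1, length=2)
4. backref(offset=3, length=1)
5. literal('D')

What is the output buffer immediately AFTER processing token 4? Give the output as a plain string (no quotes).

Token 1: literal('L'). Output: "L"
Token 2: literal('V'). Output: "LV"
Token 3: backref(off=1, len=2) (overlapping!). Copied 'VV' from pos 1. Output: "LVVV"
Token 4: backref(off=3, len=1). Copied 'V' from pos 1. Output: "LVVVV"

Answer: LVVVV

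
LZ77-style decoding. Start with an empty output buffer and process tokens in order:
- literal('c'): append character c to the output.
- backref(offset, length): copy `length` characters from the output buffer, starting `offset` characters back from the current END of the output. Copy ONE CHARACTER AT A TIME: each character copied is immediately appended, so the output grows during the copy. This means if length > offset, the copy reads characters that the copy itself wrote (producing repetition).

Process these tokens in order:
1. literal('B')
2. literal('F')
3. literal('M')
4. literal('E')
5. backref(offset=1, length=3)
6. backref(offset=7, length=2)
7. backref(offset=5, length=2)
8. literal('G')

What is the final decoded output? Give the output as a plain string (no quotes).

Answer: BFMEEEEBFEEG

Derivation:
Token 1: literal('B'). Output: "B"
Token 2: literal('F'). Output: "BF"
Token 3: literal('M'). Output: "BFM"
Token 4: literal('E'). Output: "BFME"
Token 5: backref(off=1, len=3) (overlapping!). Copied 'EEE' from pos 3. Output: "BFMEEEE"
Token 6: backref(off=7, len=2). Copied 'BF' from pos 0. Output: "BFMEEEEBF"
Token 7: backref(off=5, len=2). Copied 'EE' from pos 4. Output: "BFMEEEEBFEE"
Token 8: literal('G'). Output: "BFMEEEEBFEEG"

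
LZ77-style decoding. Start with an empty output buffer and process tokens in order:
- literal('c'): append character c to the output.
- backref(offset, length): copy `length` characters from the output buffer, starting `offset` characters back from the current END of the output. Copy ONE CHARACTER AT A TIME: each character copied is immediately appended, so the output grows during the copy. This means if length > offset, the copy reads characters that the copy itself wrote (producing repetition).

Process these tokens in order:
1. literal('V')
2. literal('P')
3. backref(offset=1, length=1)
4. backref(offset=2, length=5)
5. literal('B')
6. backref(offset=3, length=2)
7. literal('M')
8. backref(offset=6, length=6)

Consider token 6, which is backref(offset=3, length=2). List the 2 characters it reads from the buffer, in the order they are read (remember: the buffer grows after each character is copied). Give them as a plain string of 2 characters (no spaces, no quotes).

Token 1: literal('V'). Output: "V"
Token 2: literal('P'). Output: "VP"
Token 3: backref(off=1, len=1). Copied 'P' from pos 1. Output: "VPP"
Token 4: backref(off=2, len=5) (overlapping!). Copied 'PPPPP' from pos 1. Output: "VPPPPPPP"
Token 5: literal('B'). Output: "VPPPPPPPB"
Token 6: backref(off=3, len=2). Buffer before: "VPPPPPPPB" (len 9)
  byte 1: read out[6]='P', append. Buffer now: "VPPPPPPPBP"
  byte 2: read out[7]='P', append. Buffer now: "VPPPPPPPBPP"

Answer: PP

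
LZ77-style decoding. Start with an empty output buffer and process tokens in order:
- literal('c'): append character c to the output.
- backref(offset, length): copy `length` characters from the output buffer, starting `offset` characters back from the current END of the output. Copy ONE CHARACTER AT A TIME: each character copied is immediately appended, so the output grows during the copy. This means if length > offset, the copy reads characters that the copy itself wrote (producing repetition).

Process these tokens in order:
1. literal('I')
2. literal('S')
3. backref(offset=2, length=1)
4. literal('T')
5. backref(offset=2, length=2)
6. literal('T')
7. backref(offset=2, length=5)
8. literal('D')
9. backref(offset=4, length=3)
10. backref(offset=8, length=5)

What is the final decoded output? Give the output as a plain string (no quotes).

Token 1: literal('I'). Output: "I"
Token 2: literal('S'). Output: "IS"
Token 3: backref(off=2, len=1). Copied 'I' from pos 0. Output: "ISI"
Token 4: literal('T'). Output: "ISIT"
Token 5: backref(off=2, len=2). Copied 'IT' from pos 2. Output: "ISITIT"
Token 6: literal('T'). Output: "ISITITT"
Token 7: backref(off=2, len=5) (overlapping!). Copied 'TTTTT' from pos 5. Output: "ISITITTTTTTT"
Token 8: literal('D'). Output: "ISITITTTTTTTD"
Token 9: backref(off=4, len=3). Copied 'TTT' from pos 9. Output: "ISITITTTTTTTDTTT"
Token 10: backref(off=8, len=5). Copied 'TTTTD' from pos 8. Output: "ISITITTTTTTTDTTTTTTTD"

Answer: ISITITTTTTTTDTTTTTTTD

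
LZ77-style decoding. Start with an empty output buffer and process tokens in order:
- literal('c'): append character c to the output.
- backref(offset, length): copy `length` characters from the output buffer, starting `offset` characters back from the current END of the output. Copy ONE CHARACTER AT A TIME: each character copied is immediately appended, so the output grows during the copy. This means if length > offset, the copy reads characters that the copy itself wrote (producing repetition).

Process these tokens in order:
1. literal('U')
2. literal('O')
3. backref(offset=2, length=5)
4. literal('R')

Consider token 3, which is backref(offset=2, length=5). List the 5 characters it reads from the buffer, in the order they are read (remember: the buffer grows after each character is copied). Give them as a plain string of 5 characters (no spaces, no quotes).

Token 1: literal('U'). Output: "U"
Token 2: literal('O'). Output: "UO"
Token 3: backref(off=2, len=5). Buffer before: "UO" (len 2)
  byte 1: read out[0]='U', append. Buffer now: "UOU"
  byte 2: read out[1]='O', append. Buffer now: "UOUO"
  byte 3: read out[2]='U', append. Buffer now: "UOUOU"
  byte 4: read out[3]='O', append. Buffer now: "UOUOUO"
  byte 5: read out[4]='U', append. Buffer now: "UOUOUOU"

Answer: UOUOU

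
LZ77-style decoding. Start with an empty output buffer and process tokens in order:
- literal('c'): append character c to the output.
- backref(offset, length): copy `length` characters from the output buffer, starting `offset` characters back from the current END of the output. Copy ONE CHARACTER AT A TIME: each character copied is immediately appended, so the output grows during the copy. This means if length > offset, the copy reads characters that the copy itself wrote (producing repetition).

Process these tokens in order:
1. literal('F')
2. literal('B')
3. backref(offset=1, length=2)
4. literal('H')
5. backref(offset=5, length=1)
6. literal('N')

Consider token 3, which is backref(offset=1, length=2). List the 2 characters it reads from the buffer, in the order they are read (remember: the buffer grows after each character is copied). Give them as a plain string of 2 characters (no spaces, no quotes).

Token 1: literal('F'). Output: "F"
Token 2: literal('B'). Output: "FB"
Token 3: backref(off=1, len=2). Buffer before: "FB" (len 2)
  byte 1: read out[1]='B', append. Buffer now: "FBB"
  byte 2: read out[2]='B', append. Buffer now: "FBBB"

Answer: BB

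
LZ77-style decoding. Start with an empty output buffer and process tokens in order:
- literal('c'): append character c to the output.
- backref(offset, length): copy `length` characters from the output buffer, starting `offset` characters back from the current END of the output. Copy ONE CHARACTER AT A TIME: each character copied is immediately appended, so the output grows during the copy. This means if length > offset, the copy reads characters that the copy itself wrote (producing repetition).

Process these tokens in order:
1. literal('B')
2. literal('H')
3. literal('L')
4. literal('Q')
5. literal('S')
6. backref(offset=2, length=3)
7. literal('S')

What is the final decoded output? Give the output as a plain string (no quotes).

Token 1: literal('B'). Output: "B"
Token 2: literal('H'). Output: "BH"
Token 3: literal('L'). Output: "BHL"
Token 4: literal('Q'). Output: "BHLQ"
Token 5: literal('S'). Output: "BHLQS"
Token 6: backref(off=2, len=3) (overlapping!). Copied 'QSQ' from pos 3. Output: "BHLQSQSQ"
Token 7: literal('S'). Output: "BHLQSQSQS"

Answer: BHLQSQSQS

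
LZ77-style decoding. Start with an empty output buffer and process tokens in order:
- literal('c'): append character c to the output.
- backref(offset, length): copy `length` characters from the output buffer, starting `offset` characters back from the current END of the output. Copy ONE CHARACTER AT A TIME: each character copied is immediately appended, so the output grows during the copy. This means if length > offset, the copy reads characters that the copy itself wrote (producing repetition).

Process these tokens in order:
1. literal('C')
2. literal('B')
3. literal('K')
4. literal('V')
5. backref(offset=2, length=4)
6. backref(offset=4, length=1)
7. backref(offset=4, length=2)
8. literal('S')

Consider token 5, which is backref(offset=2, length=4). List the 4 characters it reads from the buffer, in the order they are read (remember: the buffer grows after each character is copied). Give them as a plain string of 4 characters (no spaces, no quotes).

Token 1: literal('C'). Output: "C"
Token 2: literal('B'). Output: "CB"
Token 3: literal('K'). Output: "CBK"
Token 4: literal('V'). Output: "CBKV"
Token 5: backref(off=2, len=4). Buffer before: "CBKV" (len 4)
  byte 1: read out[2]='K', append. Buffer now: "CBKVK"
  byte 2: read out[3]='V', append. Buffer now: "CBKVKV"
  byte 3: read out[4]='K', append. Buffer now: "CBKVKVK"
  byte 4: read out[5]='V', append. Buffer now: "CBKVKVKV"

Answer: KVKV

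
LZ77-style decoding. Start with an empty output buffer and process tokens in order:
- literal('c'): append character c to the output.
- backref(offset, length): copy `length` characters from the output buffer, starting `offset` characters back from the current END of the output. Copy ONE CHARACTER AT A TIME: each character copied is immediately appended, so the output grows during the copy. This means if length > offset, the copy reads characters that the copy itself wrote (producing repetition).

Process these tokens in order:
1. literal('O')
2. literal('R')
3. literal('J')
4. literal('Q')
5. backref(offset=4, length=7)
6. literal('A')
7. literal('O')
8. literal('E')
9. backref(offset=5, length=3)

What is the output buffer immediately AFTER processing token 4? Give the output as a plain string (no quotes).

Answer: ORJQ

Derivation:
Token 1: literal('O'). Output: "O"
Token 2: literal('R'). Output: "OR"
Token 3: literal('J'). Output: "ORJ"
Token 4: literal('Q'). Output: "ORJQ"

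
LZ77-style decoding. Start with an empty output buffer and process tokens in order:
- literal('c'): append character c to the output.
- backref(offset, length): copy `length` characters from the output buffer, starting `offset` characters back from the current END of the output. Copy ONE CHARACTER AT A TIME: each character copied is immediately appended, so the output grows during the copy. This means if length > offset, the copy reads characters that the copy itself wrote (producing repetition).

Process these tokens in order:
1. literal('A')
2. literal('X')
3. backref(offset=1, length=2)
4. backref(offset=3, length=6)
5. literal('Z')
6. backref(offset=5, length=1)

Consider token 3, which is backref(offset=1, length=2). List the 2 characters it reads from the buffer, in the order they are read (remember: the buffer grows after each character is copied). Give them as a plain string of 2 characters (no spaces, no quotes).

Token 1: literal('A'). Output: "A"
Token 2: literal('X'). Output: "AX"
Token 3: backref(off=1, len=2). Buffer before: "AX" (len 2)
  byte 1: read out[1]='X', append. Buffer now: "AXX"
  byte 2: read out[2]='X', append. Buffer now: "AXXX"

Answer: XX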